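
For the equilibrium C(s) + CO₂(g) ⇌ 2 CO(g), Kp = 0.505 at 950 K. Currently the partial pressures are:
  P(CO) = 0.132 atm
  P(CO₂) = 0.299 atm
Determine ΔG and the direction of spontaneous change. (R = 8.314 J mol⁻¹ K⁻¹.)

(C is a pure solid — omitted from Qp.)
Qp = P(CO)² / P(CO₂) = (0.132)² / (0.299) = 0.0583
ΔG = RT ln(Qp/Kp) = (8.314 J mol⁻¹ K⁻¹)(950 K) × ln(0.0583/0.505)
   = (7.898 kJ/mol)(-2.159) = -17.1 kJ/mol
ΔG < 0, so the forward reaction is spontaneous (proceeds forward).

ΔG = -17.1 kJ/mol; the forward reaction is spontaneous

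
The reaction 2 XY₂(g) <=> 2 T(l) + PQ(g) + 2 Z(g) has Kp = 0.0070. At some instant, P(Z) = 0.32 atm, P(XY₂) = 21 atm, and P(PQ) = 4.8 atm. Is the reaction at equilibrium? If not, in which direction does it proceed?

forward (toward products)

(T is a pure liquid — omitted from Qp.)
Qp = P(PQ)·P(Z)² / P(XY₂)² = (4.8)·(0.32)² / (21)² = 0.0011
Qp = 0.0011 < Kp = 0.0070, so the forward reaction proceeds.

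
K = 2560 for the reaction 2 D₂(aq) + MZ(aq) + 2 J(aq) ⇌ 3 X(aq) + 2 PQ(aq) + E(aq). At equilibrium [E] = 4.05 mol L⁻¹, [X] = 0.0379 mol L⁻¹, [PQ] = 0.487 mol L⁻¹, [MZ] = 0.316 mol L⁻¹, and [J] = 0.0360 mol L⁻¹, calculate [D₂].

At equilibrium, K = [X]³·[PQ]²·[E] / ([D₂]²·[MZ]·[J]²) = 2560.
(0.0379)³·(0.487)²·(4.05) / (([D₂])²·(0.316)·(0.0360)²) = 2560
[D₂]² = 4.99×10⁻⁵ ⇒ [D₂] = 0.00706 mol L⁻¹

[D₂] = 0.00706 mol L⁻¹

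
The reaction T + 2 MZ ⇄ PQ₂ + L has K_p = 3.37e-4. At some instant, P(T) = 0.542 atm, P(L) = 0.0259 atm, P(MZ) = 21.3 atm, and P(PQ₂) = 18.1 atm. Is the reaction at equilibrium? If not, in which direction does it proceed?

Q_p = P(PQ₂)·P(L) / (P(T)·P(MZ)²) = (18.1)·(0.0259) / ((0.542)·(21.3)²) = 0.00191
Q_p = 0.00191 > K_p = 3.37e-4, so the reverse reaction proceeds.

to the left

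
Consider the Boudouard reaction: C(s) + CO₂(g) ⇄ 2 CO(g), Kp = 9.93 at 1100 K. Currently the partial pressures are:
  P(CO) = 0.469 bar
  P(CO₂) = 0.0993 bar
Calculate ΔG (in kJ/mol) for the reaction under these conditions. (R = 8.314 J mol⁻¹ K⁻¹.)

(C is a pure solid — omitted from Qp.)
Qp = P(CO)² / P(CO₂) = (0.469)² / (0.0993) = 2.22
ΔG = RT ln(Qp/Kp) = (8.314 J mol⁻¹ K⁻¹)(1100 K) × ln(2.22/9.93)
   = (9.145 kJ/mol)(-1.498) = -13.7 kJ/mol
ΔG < 0, so the forward reaction is spontaneous (proceeds forward).

ΔG = -13.7 kJ/mol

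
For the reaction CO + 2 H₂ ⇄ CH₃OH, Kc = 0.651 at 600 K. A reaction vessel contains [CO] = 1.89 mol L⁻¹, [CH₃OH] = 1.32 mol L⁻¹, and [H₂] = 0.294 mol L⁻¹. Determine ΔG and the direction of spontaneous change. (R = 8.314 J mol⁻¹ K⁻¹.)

ΔG = 12.6 kJ/mol; the forward reaction is non-spontaneous

Qc = [CH₃OH] / ([CO]·[H₂]²) = (1.32) / ((1.89)·(0.294)²) = 8.08
ΔG = RT ln(Qc/Kc) = (8.314 J mol⁻¹ K⁻¹)(600 K) × ln(8.08/0.651)
   = (4.988 kJ/mol)(2.519) = 12.6 kJ/mol
ΔG > 0, so the forward reaction is non-spontaneous (proceeds in reverse).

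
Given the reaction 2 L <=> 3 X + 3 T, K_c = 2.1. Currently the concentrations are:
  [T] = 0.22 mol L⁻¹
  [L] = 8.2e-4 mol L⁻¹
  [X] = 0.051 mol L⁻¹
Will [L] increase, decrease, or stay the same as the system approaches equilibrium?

Q_c = [X]³·[T]³ / [L]² = (0.051)³·(0.22)³ / (8.2e-4)² = 2.1
Q_c = 2.1 = K_c; the system is at equilibrium.

stay the same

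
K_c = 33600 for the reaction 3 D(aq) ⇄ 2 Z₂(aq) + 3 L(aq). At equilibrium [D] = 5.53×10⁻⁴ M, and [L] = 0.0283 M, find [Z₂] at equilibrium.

At equilibrium, K_c = [Z₂]²·[L]³ / [D]³ = 33600.
([Z₂])²·(0.0283)³ / (5.53×10⁻⁴)³ = 33600
[Z₂]² = 0.251 ⇒ [Z₂] = 0.501 M

[Z₂] = 0.501 M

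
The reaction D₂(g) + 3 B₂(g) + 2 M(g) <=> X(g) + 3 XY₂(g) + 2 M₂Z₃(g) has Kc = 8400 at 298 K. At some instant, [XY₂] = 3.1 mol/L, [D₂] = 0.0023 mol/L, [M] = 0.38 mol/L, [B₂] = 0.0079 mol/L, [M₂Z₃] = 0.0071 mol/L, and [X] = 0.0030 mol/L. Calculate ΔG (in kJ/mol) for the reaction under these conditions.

ΔG = 2.94 kJ/mol

Qc = [X]·[XY₂]³·[M₂Z₃]² / ([D₂]·[B₂]³·[M]²) = (0.0030)·(3.1)³·(0.0071)² / ((0.0023)·(0.0079)³·(0.38)²) = 27500
ΔG = RT ln(Qc/Kc) = (8.314 J mol⁻¹ K⁻¹)(298 K) × ln(27500/8400)
   = (2.478 kJ/mol)(1.186) = 2.94 kJ/mol
ΔG > 0, so the forward reaction is non-spontaneous (proceeds in reverse).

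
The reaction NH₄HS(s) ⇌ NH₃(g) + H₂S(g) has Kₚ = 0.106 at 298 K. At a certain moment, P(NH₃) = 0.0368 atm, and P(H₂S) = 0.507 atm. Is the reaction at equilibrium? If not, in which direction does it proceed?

(NH₄HS is a pure solid — omitted from Qₚ.)
Qₚ = P(NH₃)·P(H₂S) = (0.0368)·(0.507) = 0.0187
Qₚ = 0.0187 < Kₚ = 0.106, so the forward reaction proceeds.

to the right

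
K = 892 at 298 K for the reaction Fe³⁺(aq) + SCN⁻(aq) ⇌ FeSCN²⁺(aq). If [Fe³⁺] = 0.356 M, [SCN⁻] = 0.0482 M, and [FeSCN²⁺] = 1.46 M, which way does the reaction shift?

Q = [FeSCN²⁺] / ([Fe³⁺]·[SCN⁻]) = (1.46) / ((0.356)·(0.0482)) = 85.1
Q = 85.1 < K = 892, so the forward reaction proceeds.

to the right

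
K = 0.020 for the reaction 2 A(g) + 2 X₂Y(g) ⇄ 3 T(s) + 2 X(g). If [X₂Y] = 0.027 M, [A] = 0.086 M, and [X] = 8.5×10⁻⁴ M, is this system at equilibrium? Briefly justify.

no; Q > K, reaction proceeds in reverse

(T is a pure solid — omitted from Q.)
Q = [X]² / ([A]²·[X₂Y]²) = (8.5×10⁻⁴)² / ((0.086)²·(0.027)²) = 0.13
Q = 0.13 > K = 0.020: net reverse reaction.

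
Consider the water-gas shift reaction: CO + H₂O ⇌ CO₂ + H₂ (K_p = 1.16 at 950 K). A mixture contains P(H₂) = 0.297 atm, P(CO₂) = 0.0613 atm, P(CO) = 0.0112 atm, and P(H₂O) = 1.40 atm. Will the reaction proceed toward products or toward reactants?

neither direction; the system is at equilibrium

Q_p = P(CO₂)·P(H₂) / (P(CO)·P(H₂O)) = (0.0613)·(0.297) / ((0.0112)·(1.40)) = 1.16
Q_p = 1.16 = K_p, so the system is already at equilibrium.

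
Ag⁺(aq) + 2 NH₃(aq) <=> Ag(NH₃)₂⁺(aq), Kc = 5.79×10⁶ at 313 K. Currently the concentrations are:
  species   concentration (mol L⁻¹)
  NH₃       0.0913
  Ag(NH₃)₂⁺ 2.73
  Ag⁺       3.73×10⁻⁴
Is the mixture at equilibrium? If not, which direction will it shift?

Qc = [Ag(NH₃)₂⁺] / ([Ag⁺]·[NH₃]²) = (2.73) / ((3.73×10⁻⁴)·(0.0913)²) = 8.78×10⁵
Qc = 8.78×10⁵ < Kc = 5.79×10⁶: net forward reaction.

no; Q < K, reaction proceeds forward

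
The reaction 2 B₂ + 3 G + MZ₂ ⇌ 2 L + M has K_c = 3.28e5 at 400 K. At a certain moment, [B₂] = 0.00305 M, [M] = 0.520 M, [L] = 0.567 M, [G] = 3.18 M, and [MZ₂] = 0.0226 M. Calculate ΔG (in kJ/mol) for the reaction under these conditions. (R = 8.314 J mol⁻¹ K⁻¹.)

Q_c = [L]²·[M] / ([B₂]²·[G]³·[MZ₂]) = (0.567)²·(0.520) / ((0.00305)²·(3.18)³·(0.0226)) = 24700
ΔG = RT ln(Q_c/K_c) = (8.314 J mol⁻¹ K⁻¹)(400 K) × ln(24700/3.28e5)
   = (3.326 kJ/mol)(-2.586) = -8.60 kJ/mol
ΔG < 0, so the forward reaction is spontaneous (proceeds forward).

ΔG = -8.60 kJ/mol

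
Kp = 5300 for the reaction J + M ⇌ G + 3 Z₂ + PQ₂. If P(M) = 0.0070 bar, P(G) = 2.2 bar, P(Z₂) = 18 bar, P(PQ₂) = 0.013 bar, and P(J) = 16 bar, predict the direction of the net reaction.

Qp = P(G)·P(Z₂)³·P(PQ₂) / (P(J)·P(M)) = (2.2)·(18)³·(0.013) / ((16)·(0.0070)) = 1500
Qp = 1500 < Kp = 5300, so the forward reaction proceeds.

toward products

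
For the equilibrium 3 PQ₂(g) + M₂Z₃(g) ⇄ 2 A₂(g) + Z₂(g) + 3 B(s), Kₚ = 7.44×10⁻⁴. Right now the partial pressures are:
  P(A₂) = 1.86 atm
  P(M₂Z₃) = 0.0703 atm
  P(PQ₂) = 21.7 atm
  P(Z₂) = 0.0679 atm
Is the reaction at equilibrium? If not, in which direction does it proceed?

(B is a pure solid — omitted from Qₚ.)
Qₚ = P(A₂)²·P(Z₂) / (P(PQ₂)³·P(M₂Z₃)) = (1.86)²·(0.0679) / ((21.7)³·(0.0703)) = 3.27×10⁻⁴
Qₚ = 3.27×10⁻⁴ < Kₚ = 7.44×10⁻⁴, so the forward reaction proceeds.

to the right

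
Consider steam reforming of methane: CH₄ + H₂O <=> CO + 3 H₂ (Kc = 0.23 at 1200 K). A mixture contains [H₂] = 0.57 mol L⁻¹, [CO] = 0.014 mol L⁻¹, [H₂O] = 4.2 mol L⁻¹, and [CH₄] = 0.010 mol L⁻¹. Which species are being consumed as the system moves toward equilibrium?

CH₄, H₂O (reactants)

Qc = [CO]·[H₂]³ / ([CH₄]·[H₂O]) = (0.014)·(0.57)³ / ((0.010)·(4.2)) = 0.062
Qc = 0.062 < Kc = 0.23: net forward reaction.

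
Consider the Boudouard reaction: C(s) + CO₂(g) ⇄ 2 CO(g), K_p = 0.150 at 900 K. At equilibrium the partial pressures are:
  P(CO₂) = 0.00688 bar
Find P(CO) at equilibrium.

(C is a pure solid — omitted from K_p.)
At equilibrium, K_p = P(CO)² / P(CO₂) = 0.150.
(P(CO))² / (0.00688) = 0.150
P(CO)² = 0.00103 ⇒ P(CO) = 0.0321 bar

P(CO) = 0.0321 bar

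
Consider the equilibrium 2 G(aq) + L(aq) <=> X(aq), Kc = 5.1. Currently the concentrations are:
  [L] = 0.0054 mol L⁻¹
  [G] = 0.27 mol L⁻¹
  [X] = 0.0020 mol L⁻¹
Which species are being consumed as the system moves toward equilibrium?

none (at equilibrium)

Qc = [X] / ([G]²·[L]) = (0.0020) / ((0.27)²·(0.0054)) = 5.1
Qc = 5.1 = Kc; the system is at equilibrium.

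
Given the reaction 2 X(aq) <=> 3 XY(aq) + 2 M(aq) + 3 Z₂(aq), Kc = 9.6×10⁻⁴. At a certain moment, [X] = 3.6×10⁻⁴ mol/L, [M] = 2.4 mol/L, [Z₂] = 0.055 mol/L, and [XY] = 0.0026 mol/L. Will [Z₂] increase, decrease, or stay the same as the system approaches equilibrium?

increase

Qc = [XY]³·[M]²·[Z₂]³ / [X]² = (0.0026)³·(2.4)²·(0.055)³ / (3.6×10⁻⁴)² = 1.3×10⁻⁴
Qc = 1.3×10⁻⁴ < Kc = 9.6×10⁻⁴: net forward reaction.
Z₂ is a product, so it increases.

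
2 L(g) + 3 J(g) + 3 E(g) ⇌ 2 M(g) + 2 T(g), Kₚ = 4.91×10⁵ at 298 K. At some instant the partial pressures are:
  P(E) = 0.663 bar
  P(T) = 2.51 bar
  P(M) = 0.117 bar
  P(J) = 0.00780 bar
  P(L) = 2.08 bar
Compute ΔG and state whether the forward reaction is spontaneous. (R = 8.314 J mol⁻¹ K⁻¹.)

ΔG = -3.04 kJ/mol; the forward reaction is spontaneous

Qₚ = P(M)²·P(T)² / (P(L)²·P(J)³·P(E)³) = (0.117)²·(2.51)² / ((2.08)²·(0.00780)³·(0.663)³) = 1.44×10⁵
ΔG = RT ln(Qₚ/Kₚ) = (8.314 J mol⁻¹ K⁻¹)(298 K) × ln(1.44×10⁵/4.91×10⁵)
   = (2.478 kJ/mol)(-1.227) = -3.04 kJ/mol
ΔG < 0, so the forward reaction is spontaneous (proceeds forward).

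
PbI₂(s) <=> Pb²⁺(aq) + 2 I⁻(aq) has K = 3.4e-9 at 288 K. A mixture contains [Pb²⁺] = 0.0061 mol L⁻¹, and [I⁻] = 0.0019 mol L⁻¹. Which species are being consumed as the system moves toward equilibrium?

Pb²⁺, I⁻ (products)

(PbI₂ is a pure solid — omitted from Q.)
Q = [Pb²⁺]·[I⁻]² = (0.0061)·(0.0019)² = 2.2e-8
Q = 2.2e-8 > K = 3.4e-9: net reverse reaction.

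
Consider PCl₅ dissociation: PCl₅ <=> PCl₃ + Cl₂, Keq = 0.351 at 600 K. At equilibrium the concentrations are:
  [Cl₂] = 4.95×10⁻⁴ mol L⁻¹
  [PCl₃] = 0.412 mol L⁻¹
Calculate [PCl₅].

At equilibrium, Keq = [PCl₃]·[Cl₂] / [PCl₅] = 0.351.
(0.412)·(4.95×10⁻⁴) / ([PCl₅]) = 0.351
[PCl₅] = 5.81×10⁻⁴ mol L⁻¹

[PCl₅] = 5.81×10⁻⁴ mol L⁻¹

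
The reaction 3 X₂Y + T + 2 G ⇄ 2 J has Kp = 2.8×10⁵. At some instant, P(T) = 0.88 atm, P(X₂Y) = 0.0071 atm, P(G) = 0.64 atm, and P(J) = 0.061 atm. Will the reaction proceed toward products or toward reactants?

Qp = P(J)² / (P(X₂Y)³·P(T)·P(G)²) = (0.061)² / ((0.0071)³·(0.88)·(0.64)²) = 29000
Qp = 29000 < Kp = 2.8×10⁵, so the forward reaction proceeds.

forward (toward products)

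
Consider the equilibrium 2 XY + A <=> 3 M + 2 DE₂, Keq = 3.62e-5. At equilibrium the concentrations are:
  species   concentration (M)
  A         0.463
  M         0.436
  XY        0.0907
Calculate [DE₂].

At equilibrium, Keq = [M]³·[DE₂]² / ([XY]²·[A]) = 3.62e-5.
(0.436)³·([DE₂])² / ((0.0907)²·(0.463)) = 3.62e-5
[DE₂]² = 1.66e-6 ⇒ [DE₂] = 0.00129 M

[DE₂] = 0.00129 M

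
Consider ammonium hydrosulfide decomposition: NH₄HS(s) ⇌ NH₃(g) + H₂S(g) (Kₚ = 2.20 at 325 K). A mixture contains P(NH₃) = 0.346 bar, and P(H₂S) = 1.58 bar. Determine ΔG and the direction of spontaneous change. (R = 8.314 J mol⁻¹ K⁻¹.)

ΔG = -3.76 kJ/mol; the forward reaction is spontaneous

(NH₄HS is a pure solid — omitted from Qₚ.)
Qₚ = P(NH₃)·P(H₂S) = (0.346)·(1.58) = 0.547
ΔG = RT ln(Qₚ/Kₚ) = (8.314 J mol⁻¹ K⁻¹)(325 K) × ln(0.547/2.20)
   = (2.702 kJ/mol)(-1.392) = -3.76 kJ/mol
ΔG < 0, so the forward reaction is spontaneous (proceeds forward).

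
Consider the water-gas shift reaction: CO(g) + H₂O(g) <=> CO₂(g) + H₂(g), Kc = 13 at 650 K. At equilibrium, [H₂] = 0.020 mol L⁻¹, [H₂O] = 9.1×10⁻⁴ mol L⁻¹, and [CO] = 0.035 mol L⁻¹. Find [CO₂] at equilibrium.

[CO₂] = 0.021 mol L⁻¹

At equilibrium, Kc = [CO₂]·[H₂] / ([CO]·[H₂O]) = 13.
([CO₂])·(0.020) / ((0.035)·(9.1×10⁻⁴)) = 13
[CO₂] = 0.0207 = 0.021 mol L⁻¹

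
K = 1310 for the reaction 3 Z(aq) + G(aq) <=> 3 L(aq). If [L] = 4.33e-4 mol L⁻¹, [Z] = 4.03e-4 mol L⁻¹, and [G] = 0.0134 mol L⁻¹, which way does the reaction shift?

forward (toward products)

Q = [L]³ / ([Z]³·[G]) = (4.33e-4)³ / ((4.03e-4)³·(0.0134)) = 92.6
Q = 92.6 < K = 1310, so the forward reaction proceeds.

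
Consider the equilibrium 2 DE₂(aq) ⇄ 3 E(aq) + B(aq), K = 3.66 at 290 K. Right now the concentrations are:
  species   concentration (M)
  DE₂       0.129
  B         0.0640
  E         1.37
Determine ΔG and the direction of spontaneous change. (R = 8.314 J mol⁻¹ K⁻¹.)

Q = [E]³·[B] / [DE₂]² = (1.37)³·(0.0640) / (0.129)² = 9.89
ΔG = RT ln(Q/K) = (8.314 J mol⁻¹ K⁻¹)(290 K) × ln(9.89/3.66)
   = (2.411 kJ/mol)(0.9941) = 2.40 kJ/mol
ΔG > 0, so the forward reaction is non-spontaneous (proceeds in reverse).

ΔG = 2.40 kJ/mol; the forward reaction is non-spontaneous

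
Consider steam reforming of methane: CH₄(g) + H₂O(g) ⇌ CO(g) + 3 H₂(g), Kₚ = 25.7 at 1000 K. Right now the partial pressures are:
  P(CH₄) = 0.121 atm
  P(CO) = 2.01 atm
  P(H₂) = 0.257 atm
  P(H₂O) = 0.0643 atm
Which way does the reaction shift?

Qₚ = P(CO)·P(H₂)³ / (P(CH₄)·P(H₂O)) = (2.01)·(0.257)³ / ((0.121)·(0.0643)) = 4.39
Qₚ = 4.39 < Kₚ = 25.7, so the forward reaction proceeds.

to the right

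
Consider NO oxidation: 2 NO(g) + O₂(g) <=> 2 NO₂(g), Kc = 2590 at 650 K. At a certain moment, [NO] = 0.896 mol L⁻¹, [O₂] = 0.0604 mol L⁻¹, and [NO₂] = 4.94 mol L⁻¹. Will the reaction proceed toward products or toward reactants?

forward (toward products)

Qc = [NO₂]² / ([NO]²·[O₂]) = (4.94)² / ((0.896)²·(0.0604)) = 503
Qc = 503 < Kc = 2590, so the forward reaction proceeds.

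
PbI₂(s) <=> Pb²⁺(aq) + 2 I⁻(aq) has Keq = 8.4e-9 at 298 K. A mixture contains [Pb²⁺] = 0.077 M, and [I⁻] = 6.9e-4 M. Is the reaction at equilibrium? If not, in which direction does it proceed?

to the left

(PbI₂ is a pure solid — omitted from Q.)
Q = [Pb²⁺]·[I⁻]² = (0.077)·(6.9e-4)² = 3.7e-8
Q = 3.7e-8 > Keq = 8.4e-9, so the reverse reaction proceeds.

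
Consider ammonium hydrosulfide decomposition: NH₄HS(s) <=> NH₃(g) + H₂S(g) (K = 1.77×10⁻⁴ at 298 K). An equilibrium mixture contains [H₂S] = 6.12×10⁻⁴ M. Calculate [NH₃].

(NH₄HS is a pure solid — omitted from K.)
At equilibrium, K = [NH₃]·[H₂S] = 1.77×10⁻⁴.
([NH₃])·(6.12×10⁻⁴) = 1.77×10⁻⁴
[NH₃] = 0.289 M

[NH₃] = 0.289 M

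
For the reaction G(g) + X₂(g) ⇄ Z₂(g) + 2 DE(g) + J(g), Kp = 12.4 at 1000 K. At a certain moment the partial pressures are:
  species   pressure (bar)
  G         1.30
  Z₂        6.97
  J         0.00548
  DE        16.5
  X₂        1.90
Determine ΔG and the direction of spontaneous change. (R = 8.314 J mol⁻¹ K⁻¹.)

ΔG = -8.98 kJ/mol; the forward reaction is spontaneous

Qp = P(Z₂)·P(DE)²·P(J) / (P(G)·P(X₂)) = (6.97)·(16.5)²·(0.00548) / ((1.30)·(1.90)) = 4.21
ΔG = RT ln(Qp/Kp) = (8.314 J mol⁻¹ K⁻¹)(1000 K) × ln(4.21/12.4)
   = (8.314 kJ/mol)(-1.080) = -8.98 kJ/mol
ΔG < 0, so the forward reaction is spontaneous (proceeds forward).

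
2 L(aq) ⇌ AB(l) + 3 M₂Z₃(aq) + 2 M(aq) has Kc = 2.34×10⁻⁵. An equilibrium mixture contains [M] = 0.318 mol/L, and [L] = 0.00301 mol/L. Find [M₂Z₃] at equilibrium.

(AB is a pure liquid — omitted from Kc.)
At equilibrium, Kc = [M₂Z₃]³·[M]² / [L]² = 2.34×10⁻⁵.
([M₂Z₃])³·(0.318)² / (0.00301)² = 2.34×10⁻⁵
[M₂Z₃]³ = 2.10×10⁻⁹ ⇒ [M₂Z₃] = 0.00128 mol/L

[M₂Z₃] = 0.00128 mol/L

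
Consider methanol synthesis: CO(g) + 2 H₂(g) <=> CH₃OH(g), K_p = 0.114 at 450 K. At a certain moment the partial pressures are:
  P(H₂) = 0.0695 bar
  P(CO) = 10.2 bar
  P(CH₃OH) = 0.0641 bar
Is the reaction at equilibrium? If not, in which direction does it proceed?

Q_p = P(CH₃OH) / (P(CO)·P(H₂)²) = (0.0641) / ((10.2)·(0.0695)²) = 1.30
Q_p = 1.30 > K_p = 0.114, so the reverse reaction proceeds.

to the left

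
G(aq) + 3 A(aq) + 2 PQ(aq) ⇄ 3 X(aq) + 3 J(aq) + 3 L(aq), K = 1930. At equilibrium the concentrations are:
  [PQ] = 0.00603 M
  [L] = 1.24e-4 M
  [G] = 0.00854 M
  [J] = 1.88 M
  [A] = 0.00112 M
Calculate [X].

[X] = 0.405 M

At equilibrium, K = [X]³·[J]³·[L]³ / ([G]·[A]³·[PQ]²) = 1930.
([X])³·(1.88)³·(1.24e-4)³ / ((0.00854)·(0.00112)³·(0.00603)²) = 1930
[X]³ = 0.0665 ⇒ [X] = 0.405 M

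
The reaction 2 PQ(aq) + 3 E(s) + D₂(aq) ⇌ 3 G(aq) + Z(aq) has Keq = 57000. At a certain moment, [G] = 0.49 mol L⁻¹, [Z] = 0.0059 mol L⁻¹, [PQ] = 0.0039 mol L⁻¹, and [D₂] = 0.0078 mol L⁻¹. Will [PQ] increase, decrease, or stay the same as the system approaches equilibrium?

(E is a pure solid — omitted from Q.)
Q = [G]³·[Z] / ([PQ]²·[D₂]) = (0.49)³·(0.0059) / ((0.0039)²·(0.0078)) = 5900
Q = 5900 < Keq = 57000: net forward reaction.
PQ is a reactant, so it decreases.

decrease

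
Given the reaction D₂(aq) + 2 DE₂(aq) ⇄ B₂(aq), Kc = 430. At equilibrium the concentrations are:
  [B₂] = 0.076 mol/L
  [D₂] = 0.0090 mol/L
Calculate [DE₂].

[DE₂] = 0.14 mol/L

At equilibrium, Kc = [B₂] / ([D₂]·[DE₂]²) = 430.
(0.076) / ((0.0090)·([DE₂])²) = 430
[DE₂]² = 0.0196 ⇒ [DE₂] = 0.14 mol/L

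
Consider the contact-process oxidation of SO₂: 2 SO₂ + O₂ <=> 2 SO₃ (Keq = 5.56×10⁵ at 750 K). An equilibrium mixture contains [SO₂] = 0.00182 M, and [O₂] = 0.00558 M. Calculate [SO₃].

At equilibrium, Keq = [SO₃]² / ([SO₂]²·[O₂]) = 5.56×10⁵.
([SO₃])² / ((0.00182)²·(0.00558)) = 5.56×10⁵
[SO₃]² = 0.0103 ⇒ [SO₃] = 0.101 M

[SO₃] = 0.101 M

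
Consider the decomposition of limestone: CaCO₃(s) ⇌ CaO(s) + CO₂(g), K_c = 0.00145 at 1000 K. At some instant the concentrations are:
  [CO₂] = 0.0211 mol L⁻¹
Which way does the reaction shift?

in the reverse direction

(CaCO₃, CaO are pure solids — omitted from Q_c.)
Q_c = [CO₂] = 0.0211
Q_c = 0.0211 > K_c = 0.00145, so the reverse reaction proceeds.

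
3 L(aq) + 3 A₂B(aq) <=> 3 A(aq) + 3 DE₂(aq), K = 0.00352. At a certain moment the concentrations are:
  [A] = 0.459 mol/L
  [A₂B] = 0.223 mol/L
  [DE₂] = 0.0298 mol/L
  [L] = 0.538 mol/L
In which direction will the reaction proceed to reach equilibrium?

to the right

Q = [A]³·[DE₂]³ / ([L]³·[A₂B]³) = (0.459)³·(0.0298)³ / ((0.538)³·(0.223)³) = 0.00148
Q = 0.00148 < K = 0.00352, so the forward reaction proceeds.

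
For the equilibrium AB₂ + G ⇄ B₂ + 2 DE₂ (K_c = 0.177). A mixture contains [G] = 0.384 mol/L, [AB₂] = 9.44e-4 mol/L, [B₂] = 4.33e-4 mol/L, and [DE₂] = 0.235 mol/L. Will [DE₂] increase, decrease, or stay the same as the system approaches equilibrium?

increase

Q_c = [B₂]·[DE₂]² / ([AB₂]·[G]) = (4.33e-4)·(0.235)² / ((9.44e-4)·(0.384)) = 0.0660
Q_c = 0.0660 < K_c = 0.177: net forward reaction.
DE₂ is a product, so it increases.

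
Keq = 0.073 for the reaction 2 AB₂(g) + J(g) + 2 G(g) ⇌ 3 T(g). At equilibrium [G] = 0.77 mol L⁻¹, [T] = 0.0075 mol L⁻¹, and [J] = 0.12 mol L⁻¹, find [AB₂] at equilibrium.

At equilibrium, Keq = [T]³ / ([AB₂]²·[J]·[G]²) = 0.073.
(0.0075)³ / (([AB₂])²·(0.12)·(0.77)²) = 0.073
[AB₂]² = 8.12e-5 ⇒ [AB₂] = 0.0090 mol L⁻¹

[AB₂] = 0.0090 mol L⁻¹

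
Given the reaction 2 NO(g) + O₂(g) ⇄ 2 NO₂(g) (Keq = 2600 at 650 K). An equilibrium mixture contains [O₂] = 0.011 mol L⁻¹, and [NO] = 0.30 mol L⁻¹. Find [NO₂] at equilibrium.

At equilibrium, Keq = [NO₂]² / ([NO]²·[O₂]) = 2600.
([NO₂])² / ((0.30)²·(0.011)) = 2600
[NO₂]² = 2.57 ⇒ [NO₂] = 1.6 mol L⁻¹

[NO₂] = 1.6 mol L⁻¹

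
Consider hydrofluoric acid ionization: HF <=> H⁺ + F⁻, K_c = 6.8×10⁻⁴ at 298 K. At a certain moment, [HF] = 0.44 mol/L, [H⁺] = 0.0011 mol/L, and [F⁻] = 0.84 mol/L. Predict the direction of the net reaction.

Q_c = [H⁺]·[F⁻] / [HF] = (0.0011)·(0.84) / (0.44) = 0.0021
Q_c = 0.0021 > K_c = 6.8×10⁻⁴, so the reverse reaction proceeds.

reverse (toward reactants)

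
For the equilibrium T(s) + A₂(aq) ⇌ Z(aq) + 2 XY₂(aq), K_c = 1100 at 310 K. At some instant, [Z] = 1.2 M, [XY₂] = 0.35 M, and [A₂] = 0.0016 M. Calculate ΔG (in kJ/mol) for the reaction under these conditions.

(T is a pure solid — omitted from Q_c.)
Q_c = [Z]·[XY₂]² / [A₂] = (1.2)·(0.35)² / (0.0016) = 91.9
ΔG = RT ln(Q_c/K_c) = (8.314 J mol⁻¹ K⁻¹)(310 K) × ln(91.9/1100)
   = (2.577 kJ/mol)(-2.482) = -6.40 kJ/mol
ΔG < 0, so the forward reaction is spontaneous (proceeds forward).

ΔG = -6.40 kJ/mol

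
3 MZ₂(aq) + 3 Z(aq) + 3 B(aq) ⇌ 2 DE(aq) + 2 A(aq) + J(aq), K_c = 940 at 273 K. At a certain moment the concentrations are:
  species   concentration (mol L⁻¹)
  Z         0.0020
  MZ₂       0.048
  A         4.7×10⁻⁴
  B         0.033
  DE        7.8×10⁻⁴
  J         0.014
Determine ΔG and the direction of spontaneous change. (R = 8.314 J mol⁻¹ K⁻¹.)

Q_c = [DE]²·[A]²·[J] / ([MZ₂]³·[Z]³·[B]³) = (7.8×10⁻⁴)²·(4.7×10⁻⁴)²·(0.014) / ((0.048)³·(0.0020)³·(0.033)³) = 59.2
ΔG = RT ln(Q_c/K_c) = (8.314 J mol⁻¹ K⁻¹)(273 K) × ln(59.2/940)
   = (2.270 kJ/mol)(-2.765) = -6.28 kJ/mol
ΔG < 0, so the forward reaction is spontaneous (proceeds forward).

ΔG = -6.28 kJ/mol; the forward reaction is spontaneous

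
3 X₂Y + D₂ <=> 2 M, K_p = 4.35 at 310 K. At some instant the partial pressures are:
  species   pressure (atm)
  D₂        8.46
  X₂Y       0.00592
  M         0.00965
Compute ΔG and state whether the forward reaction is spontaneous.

Q_p = P(M)² / (P(X₂Y)³·P(D₂)) = (0.00965)² / ((0.00592)³·(8.46)) = 53.1
ΔG = RT ln(Q_p/K_p) = (8.314 J mol⁻¹ K⁻¹)(310 K) × ln(53.1/4.35)
   = (2.577 kJ/mol)(2.502) = 6.45 kJ/mol
ΔG > 0, so the forward reaction is non-spontaneous (proceeds in reverse).

ΔG = 6.45 kJ/mol; the forward reaction is non-spontaneous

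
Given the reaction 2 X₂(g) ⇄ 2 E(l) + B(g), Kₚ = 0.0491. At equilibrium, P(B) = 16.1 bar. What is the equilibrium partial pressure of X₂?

(E is a pure liquid — omitted from Kₚ.)
At equilibrium, Kₚ = P(B) / P(X₂)² = 0.0491.
(16.1) / (P(X₂))² = 0.0491
P(X₂)² = 328 ⇒ P(X₂) = 18.1 bar

P(X₂) = 18.1 bar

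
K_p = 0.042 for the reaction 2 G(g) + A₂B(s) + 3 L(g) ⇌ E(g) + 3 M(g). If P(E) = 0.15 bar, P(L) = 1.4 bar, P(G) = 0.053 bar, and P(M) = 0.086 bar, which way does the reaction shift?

(A₂B is a pure solid — omitted from Q_p.)
Q_p = P(E)·P(M)³ / (P(G)²·P(L)³) = (0.15)·(0.086)³ / ((0.053)²·(1.4)³) = 0.012
Q_p = 0.012 < K_p = 0.042, so the forward reaction proceeds.

toward products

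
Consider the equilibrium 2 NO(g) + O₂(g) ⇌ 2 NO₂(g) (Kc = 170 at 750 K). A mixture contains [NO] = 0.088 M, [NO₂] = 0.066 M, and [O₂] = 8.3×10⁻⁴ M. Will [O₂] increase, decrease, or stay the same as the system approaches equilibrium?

Qc = [NO₂]² / ([NO]²·[O₂]) = (0.066)² / ((0.088)²·(8.3×10⁻⁴)) = 680
Qc = 680 > Kc = 170: net reverse reaction.
O₂ is a reactant, so it increases.

increase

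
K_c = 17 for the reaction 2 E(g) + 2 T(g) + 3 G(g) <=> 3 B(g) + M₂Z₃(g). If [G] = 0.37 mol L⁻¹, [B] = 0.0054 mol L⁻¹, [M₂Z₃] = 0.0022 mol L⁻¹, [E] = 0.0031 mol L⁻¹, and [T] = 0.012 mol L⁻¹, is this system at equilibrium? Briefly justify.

no; Q < K, reaction proceeds forward

Q_c = [B]³·[M₂Z₃] / ([E]²·[T]²·[G]³) = (0.0054)³·(0.0022) / ((0.0031)²·(0.012)²·(0.37)³) = 4.9
Q_c = 4.9 < K_c = 17: net forward reaction.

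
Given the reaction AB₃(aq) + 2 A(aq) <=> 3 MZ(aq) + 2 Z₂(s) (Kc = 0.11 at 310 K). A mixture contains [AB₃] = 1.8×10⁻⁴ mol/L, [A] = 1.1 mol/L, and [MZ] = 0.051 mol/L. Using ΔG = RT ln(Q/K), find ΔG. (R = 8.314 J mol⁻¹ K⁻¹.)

(Z₂ is a pure solid — omitted from Qc.)
Qc = [MZ]³ / ([AB₃]·[A]²) = (0.051)³ / ((1.8×10⁻⁴)·(1.1)²) = 0.609
ΔG = RT ln(Qc/Kc) = (8.314 J mol⁻¹ K⁻¹)(310 K) × ln(0.609/0.11)
   = (2.577 kJ/mol)(1.711) = 4.41 kJ/mol
ΔG > 0, so the forward reaction is non-spontaneous (proceeds in reverse).

ΔG = 4.41 kJ/mol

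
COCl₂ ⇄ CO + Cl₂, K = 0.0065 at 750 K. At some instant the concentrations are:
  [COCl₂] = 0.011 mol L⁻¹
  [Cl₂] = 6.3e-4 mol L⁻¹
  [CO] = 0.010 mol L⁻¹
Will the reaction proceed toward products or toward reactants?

Q = [CO]·[Cl₂] / [COCl₂] = (0.010)·(6.3e-4) / (0.011) = 5.7e-4
Q = 5.7e-4 < K = 0.0065, so the forward reaction proceeds.

forward (toward products)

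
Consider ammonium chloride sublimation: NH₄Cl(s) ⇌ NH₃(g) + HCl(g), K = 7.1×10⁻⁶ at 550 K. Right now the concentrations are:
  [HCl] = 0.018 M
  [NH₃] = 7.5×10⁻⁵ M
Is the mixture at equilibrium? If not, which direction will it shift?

(NH₄Cl is a pure solid — omitted from Q.)
Q = [NH₃]·[HCl] = (7.5×10⁻⁵)·(0.018) = 1.4×10⁻⁶
Q = 1.4×10⁻⁶ < K = 7.1×10⁻⁶: net forward reaction.

no; Q < K, reaction proceeds forward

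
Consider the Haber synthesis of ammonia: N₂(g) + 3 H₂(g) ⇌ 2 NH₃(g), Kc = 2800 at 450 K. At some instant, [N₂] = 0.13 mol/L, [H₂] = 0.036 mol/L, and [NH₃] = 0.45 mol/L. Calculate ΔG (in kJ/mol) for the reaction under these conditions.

Qc = [NH₃]² / ([N₂]·[H₂]³) = (0.45)² / ((0.13)·(0.036)³) = 33400
ΔG = RT ln(Qc/Kc) = (8.314 J mol⁻¹ K⁻¹)(450 K) × ln(33400/2800)
   = (3.741 kJ/mol)(2.479) = 9.27 kJ/mol
ΔG > 0, so the forward reaction is non-spontaneous (proceeds in reverse).

ΔG = 9.27 kJ/mol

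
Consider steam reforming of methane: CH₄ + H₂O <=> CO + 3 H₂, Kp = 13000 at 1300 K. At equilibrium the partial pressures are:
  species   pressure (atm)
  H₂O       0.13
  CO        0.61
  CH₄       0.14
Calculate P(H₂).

At equilibrium, Kp = P(CO)·P(H₂)³ / (P(CH₄)·P(H₂O)) = 13000.
(0.61)·(P(H₂))³ / ((0.14)·(0.13)) = 13000
P(H₂)³ = 388 ⇒ P(H₂) = 7.3 atm

P(H₂) = 7.3 atm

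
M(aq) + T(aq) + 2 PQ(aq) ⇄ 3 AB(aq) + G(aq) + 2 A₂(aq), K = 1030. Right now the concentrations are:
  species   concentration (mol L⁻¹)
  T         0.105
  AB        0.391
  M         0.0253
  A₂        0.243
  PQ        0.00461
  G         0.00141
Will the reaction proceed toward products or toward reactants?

to the right

Q = [AB]³·[G]·[A₂]² / ([M]·[T]·[PQ]²) = (0.391)³·(0.00141)·(0.243)² / ((0.0253)·(0.105)·(0.00461)²) = 88.2
Q = 88.2 < K = 1030, so the forward reaction proceeds.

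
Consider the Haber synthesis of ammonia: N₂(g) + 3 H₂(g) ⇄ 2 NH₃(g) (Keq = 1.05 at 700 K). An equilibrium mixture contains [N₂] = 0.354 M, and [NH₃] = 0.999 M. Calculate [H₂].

At equilibrium, Keq = [NH₃]² / ([N₂]·[H₂]³) = 1.05.
(0.999)² / ((0.354)·([H₂])³) = 1.05
[H₂]³ = 2.68 ⇒ [H₂] = 1.39 M

[H₂] = 1.39 M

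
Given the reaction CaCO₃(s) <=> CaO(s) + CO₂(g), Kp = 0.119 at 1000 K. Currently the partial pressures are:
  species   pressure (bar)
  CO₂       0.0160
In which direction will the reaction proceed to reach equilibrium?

forward (toward products)

(CaCO₃, CaO are pure solids — omitted from Qp.)
Qp = P(CO₂) = 0.0160
Qp = 0.0160 < Kp = 0.119, so the forward reaction proceeds.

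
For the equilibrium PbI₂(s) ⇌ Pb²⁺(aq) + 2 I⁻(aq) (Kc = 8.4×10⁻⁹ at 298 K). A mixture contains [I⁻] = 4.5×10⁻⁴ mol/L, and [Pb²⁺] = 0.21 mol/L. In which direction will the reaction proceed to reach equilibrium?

reverse (toward reactants)

(PbI₂ is a pure solid — omitted from Qc.)
Qc = [Pb²⁺]·[I⁻]² = (0.21)·(4.5×10⁻⁴)² = 4.3×10⁻⁸
Qc = 4.3×10⁻⁸ > Kc = 8.4×10⁻⁹, so the reverse reaction proceeds.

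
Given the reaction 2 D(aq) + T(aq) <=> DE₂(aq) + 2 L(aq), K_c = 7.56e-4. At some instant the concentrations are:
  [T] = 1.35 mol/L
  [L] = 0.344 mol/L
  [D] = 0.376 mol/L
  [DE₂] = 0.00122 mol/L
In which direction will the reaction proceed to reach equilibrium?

neither direction; the system is at equilibrium

Q_c = [DE₂]·[L]² / ([D]²·[T]) = (0.00122)·(0.344)² / ((0.376)²·(1.35)) = 7.56e-4
Q_c = 7.56e-4 = K_c, so the system is already at equilibrium.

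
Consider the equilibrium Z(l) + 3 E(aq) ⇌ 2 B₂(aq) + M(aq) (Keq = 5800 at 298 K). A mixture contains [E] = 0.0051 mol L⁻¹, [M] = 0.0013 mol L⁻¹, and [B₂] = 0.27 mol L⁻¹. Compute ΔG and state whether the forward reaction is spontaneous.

ΔG = -5.19 kJ/mol; the forward reaction is spontaneous

(Z is a pure liquid — omitted from Q.)
Q = [B₂]²·[M] / [E]³ = (0.27)²·(0.0013) / (0.0051)³ = 714
ΔG = RT ln(Q/Keq) = (8.314 J mol⁻¹ K⁻¹)(298 K) × ln(714/5800)
   = (2.478 kJ/mol)(-2.095) = -5.19 kJ/mol
ΔG < 0, so the forward reaction is spontaneous (proceeds forward).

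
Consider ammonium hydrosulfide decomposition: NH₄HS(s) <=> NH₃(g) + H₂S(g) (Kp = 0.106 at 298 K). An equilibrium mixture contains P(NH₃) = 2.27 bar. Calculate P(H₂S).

P(H₂S) = 0.0467 bar

(NH₄HS is a pure solid — omitted from Kp.)
At equilibrium, Kp = P(NH₃)·P(H₂S) = 0.106.
(2.27)·(P(H₂S)) = 0.106
P(H₂S) = 0.0467 bar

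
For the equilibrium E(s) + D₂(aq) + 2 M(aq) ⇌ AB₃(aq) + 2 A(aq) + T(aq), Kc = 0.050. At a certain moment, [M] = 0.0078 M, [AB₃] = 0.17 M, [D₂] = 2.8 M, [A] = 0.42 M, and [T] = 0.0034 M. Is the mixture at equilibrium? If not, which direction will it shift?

(E is a pure solid — omitted from Qc.)
Qc = [AB₃]·[A]²·[T] / ([D₂]·[M]²) = (0.17)·(0.42)²·(0.0034) / ((2.8)·(0.0078)²) = 0.60
Qc = 0.60 > Kc = 0.050: net reverse reaction.

no; Q > K, reaction proceeds in reverse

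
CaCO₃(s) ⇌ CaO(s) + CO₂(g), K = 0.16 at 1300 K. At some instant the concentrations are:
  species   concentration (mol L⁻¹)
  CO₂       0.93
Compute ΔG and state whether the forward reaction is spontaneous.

ΔG = 19.0 kJ/mol; the forward reaction is non-spontaneous

(CaCO₃, CaO are pure solids — omitted from Q.)
Q = [CO₂] = 0.930
ΔG = RT ln(Q/K) = (8.314 J mol⁻¹ K⁻¹)(1300 K) × ln(0.930/0.16)
   = (10.81 kJ/mol)(1.760) = 19.0 kJ/mol
ΔG > 0, so the forward reaction is non-spontaneous (proceeds in reverse).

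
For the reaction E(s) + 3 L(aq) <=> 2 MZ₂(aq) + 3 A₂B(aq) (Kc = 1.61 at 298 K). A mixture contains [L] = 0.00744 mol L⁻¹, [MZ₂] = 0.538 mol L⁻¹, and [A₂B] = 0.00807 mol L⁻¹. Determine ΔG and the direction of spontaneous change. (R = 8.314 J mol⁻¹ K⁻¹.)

ΔG = -3.65 kJ/mol; the forward reaction is spontaneous

(E is a pure solid — omitted from Qc.)
Qc = [MZ₂]²·[A₂B]³ / [L]³ = (0.538)²·(0.00807)³ / (0.00744)³ = 0.369
ΔG = RT ln(Qc/Kc) = (8.314 J mol⁻¹ K⁻¹)(298 K) × ln(0.369/1.61)
   = (2.478 kJ/mol)(-1.473) = -3.65 kJ/mol
ΔG < 0, so the forward reaction is spontaneous (proceeds forward).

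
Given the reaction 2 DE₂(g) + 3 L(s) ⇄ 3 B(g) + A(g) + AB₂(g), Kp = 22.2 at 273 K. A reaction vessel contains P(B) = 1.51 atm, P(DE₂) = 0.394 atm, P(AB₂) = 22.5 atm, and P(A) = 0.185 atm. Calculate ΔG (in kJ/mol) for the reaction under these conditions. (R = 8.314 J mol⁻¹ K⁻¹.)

(L is a pure solid — omitted from Qp.)
Qp = P(B)³·P(A)·P(AB₂) / P(DE₂)² = (1.51)³·(0.185)·(22.5) / (0.394)² = 92.3
ΔG = RT ln(Qp/Kp) = (8.314 J mol⁻¹ K⁻¹)(273 K) × ln(92.3/22.2)
   = (2.270 kJ/mol)(1.425) = 3.23 kJ/mol
ΔG > 0, so the forward reaction is non-spontaneous (proceeds in reverse).

ΔG = 3.23 kJ/mol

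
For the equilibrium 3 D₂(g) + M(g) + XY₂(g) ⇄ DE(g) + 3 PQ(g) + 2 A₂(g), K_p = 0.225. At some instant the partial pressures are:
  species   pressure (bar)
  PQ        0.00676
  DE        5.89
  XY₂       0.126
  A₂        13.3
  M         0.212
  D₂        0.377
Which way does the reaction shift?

Q_p = P(DE)·P(PQ)³·P(A₂)² / (P(D₂)³·P(M)·P(XY₂)) = (5.89)·(0.00676)³·(13.3)² / ((0.377)³·(0.212)·(0.126)) = 0.225
Q_p = 0.225 = K_p, so the system is already at equilibrium.

at equilibrium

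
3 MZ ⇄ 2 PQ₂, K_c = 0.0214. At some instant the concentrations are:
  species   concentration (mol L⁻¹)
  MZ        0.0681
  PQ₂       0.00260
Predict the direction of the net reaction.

no net change (already at equilibrium)

Q_c = [PQ₂]² / [MZ]³ = (0.00260)² / (0.0681)³ = 0.0214
Q_c = 0.0214 = K_c, so the system is already at equilibrium.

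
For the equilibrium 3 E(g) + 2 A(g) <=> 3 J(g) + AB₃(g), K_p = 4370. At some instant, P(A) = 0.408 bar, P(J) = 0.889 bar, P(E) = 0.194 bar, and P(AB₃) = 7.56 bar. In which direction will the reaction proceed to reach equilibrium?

no net change (already at equilibrium)

Q_p = P(J)³·P(AB₃) / (P(E)³·P(A)²) = (0.889)³·(7.56) / ((0.194)³·(0.408)²) = 4370
Q_p = 4370 = K_p, so the system is already at equilibrium.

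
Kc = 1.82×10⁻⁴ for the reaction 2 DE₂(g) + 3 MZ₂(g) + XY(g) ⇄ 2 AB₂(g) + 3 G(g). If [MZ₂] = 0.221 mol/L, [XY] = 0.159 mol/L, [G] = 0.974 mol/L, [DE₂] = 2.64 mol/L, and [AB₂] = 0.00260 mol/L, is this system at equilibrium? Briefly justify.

Qc = [AB₂]²·[G]³ / ([DE₂]²·[MZ₂]³·[XY]) = (0.00260)²·(0.974)³ / ((2.64)²·(0.221)³·(0.159)) = 5.22×10⁻⁴
Qc = 5.22×10⁻⁴ > Kc = 1.82×10⁻⁴: net reverse reaction.

no; Q > K, reaction proceeds in reverse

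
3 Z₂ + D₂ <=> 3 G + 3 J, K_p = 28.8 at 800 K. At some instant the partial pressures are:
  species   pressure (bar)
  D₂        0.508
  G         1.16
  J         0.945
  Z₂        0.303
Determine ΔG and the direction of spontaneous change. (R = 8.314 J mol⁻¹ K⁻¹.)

ΔG = 7.81 kJ/mol; the forward reaction is non-spontaneous

Q_p = P(G)³·P(J)³ / (P(Z₂)³·P(D₂)) = (1.16)³·(0.945)³ / ((0.303)³·(0.508)) = 93.2
ΔG = RT ln(Q_p/K_p) = (8.314 J mol⁻¹ K⁻¹)(800 K) × ln(93.2/28.8)
   = (6.651 kJ/mol)(1.174) = 7.81 kJ/mol
ΔG > 0, so the forward reaction is non-spontaneous (proceeds in reverse).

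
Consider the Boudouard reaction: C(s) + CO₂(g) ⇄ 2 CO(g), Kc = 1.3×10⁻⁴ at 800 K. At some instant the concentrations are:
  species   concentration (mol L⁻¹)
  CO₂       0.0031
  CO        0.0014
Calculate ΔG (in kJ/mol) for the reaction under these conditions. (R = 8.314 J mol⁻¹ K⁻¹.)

(C is a pure solid — omitted from Qc.)
Qc = [CO]² / [CO₂] = (0.0014)² / (0.0031) = 6.32×10⁻⁴
ΔG = RT ln(Qc/Kc) = (8.314 J mol⁻¹ K⁻¹)(800 K) × ln(6.32×10⁻⁴/1.3×10⁻⁴)
   = (6.651 kJ/mol)(1.581) = 10.5 kJ/mol
ΔG > 0, so the forward reaction is non-spontaneous (proceeds in reverse).

ΔG = 10.5 kJ/mol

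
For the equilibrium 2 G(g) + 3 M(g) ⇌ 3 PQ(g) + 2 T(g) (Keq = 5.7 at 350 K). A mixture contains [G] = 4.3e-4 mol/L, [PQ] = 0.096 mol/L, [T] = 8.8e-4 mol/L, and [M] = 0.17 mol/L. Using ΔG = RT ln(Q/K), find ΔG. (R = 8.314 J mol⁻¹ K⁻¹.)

ΔG = -5.89 kJ/mol

Q = [PQ]³·[T]² / ([G]²·[M]³) = (0.096)³·(8.8e-4)² / ((4.3e-4)²·(0.17)³) = 0.754
ΔG = RT ln(Q/Keq) = (8.314 J mol⁻¹ K⁻¹)(350 K) × ln(0.754/5.7)
   = (2.910 kJ/mol)(-2.023) = -5.89 kJ/mol
ΔG < 0, so the forward reaction is spontaneous (proceeds forward).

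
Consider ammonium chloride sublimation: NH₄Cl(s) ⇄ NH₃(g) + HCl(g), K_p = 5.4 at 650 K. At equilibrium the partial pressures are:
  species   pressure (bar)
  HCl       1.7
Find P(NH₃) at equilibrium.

P(NH₃) = 3.2 bar

(NH₄Cl is a pure solid — omitted from K_p.)
At equilibrium, K_p = P(NH₃)·P(HCl) = 5.4.
(P(NH₃))·(1.7) = 5.4
P(NH₃) = 3.18 = 3.2 bar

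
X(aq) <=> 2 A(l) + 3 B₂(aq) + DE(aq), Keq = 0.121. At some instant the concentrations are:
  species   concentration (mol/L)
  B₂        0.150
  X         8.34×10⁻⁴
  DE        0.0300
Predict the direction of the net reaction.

(A is a pure liquid — omitted from Q.)
Q = [B₂]³·[DE] / [X] = (0.150)³·(0.0300) / (8.34×10⁻⁴) = 0.121
Q = 0.121 = Keq, so the system is already at equilibrium.

no net change (already at equilibrium)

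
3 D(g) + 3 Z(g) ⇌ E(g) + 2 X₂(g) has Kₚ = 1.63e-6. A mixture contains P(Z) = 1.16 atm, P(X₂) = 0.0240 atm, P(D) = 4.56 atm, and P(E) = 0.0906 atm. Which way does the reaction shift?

forward (toward products)

Qₚ = P(E)·P(X₂)² / (P(D)³·P(Z)³) = (0.0906)·(0.0240)² / ((4.56)³·(1.16)³) = 3.53e-7
Qₚ = 3.53e-7 < Kₚ = 1.63e-6, so the forward reaction proceeds.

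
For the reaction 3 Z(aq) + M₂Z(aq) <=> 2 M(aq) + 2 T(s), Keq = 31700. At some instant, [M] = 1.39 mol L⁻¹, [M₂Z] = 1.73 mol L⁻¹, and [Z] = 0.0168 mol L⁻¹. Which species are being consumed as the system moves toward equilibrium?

M, T (products)

(T is a pure solid — omitted from Q.)
Q = [M]² / ([Z]³·[M₂Z]) = (1.39)² / ((0.0168)³·(1.73)) = 2.36e5
Q = 2.36e5 > Keq = 31700: net reverse reaction.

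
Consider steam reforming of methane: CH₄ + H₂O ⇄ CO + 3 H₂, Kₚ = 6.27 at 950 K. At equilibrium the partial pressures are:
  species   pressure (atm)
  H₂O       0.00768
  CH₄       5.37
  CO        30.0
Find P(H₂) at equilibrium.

P(H₂) = 0.205 atm

At equilibrium, Kₚ = P(CO)·P(H₂)³ / (P(CH₄)·P(H₂O)) = 6.27.
(30.0)·(P(H₂))³ / ((5.37)·(0.00768)) = 6.27
P(H₂)³ = 0.00862 ⇒ P(H₂) = 0.205 atm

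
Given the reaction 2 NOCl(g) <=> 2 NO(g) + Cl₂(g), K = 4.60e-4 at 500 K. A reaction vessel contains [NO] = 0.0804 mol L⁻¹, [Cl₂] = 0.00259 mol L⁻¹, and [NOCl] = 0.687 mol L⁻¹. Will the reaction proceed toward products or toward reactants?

forward (toward products)

Q = [NO]²·[Cl₂] / [NOCl]² = (0.0804)²·(0.00259) / (0.687)² = 3.55e-5
Q = 3.55e-5 < K = 4.60e-4, so the forward reaction proceeds.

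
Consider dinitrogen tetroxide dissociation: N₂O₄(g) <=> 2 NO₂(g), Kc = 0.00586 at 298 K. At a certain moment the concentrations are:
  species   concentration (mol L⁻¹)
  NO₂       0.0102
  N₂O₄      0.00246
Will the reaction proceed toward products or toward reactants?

Qc = [NO₂]² / [N₂O₄] = (0.0102)² / (0.00246) = 0.0423
Qc = 0.0423 > Kc = 0.00586, so the reverse reaction proceeds.

toward reactants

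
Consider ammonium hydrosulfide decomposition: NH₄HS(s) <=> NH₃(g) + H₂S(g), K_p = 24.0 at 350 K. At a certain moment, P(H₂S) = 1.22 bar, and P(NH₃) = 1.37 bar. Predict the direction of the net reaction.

to the right

(NH₄HS is a pure solid — omitted from Q_p.)
Q_p = P(NH₃)·P(H₂S) = (1.37)·(1.22) = 1.67
Q_p = 1.67 < K_p = 24.0, so the forward reaction proceeds.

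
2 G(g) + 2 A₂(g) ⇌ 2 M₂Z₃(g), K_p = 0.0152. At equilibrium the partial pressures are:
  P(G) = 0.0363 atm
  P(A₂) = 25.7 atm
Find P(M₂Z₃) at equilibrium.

P(M₂Z₃) = 0.115 atm

At equilibrium, K_p = P(M₂Z₃)² / (P(G)²·P(A₂)²) = 0.0152.
(P(M₂Z₃))² / ((0.0363)²·(25.7)²) = 0.0152
P(M₂Z₃)² = 0.0132 ⇒ P(M₂Z₃) = 0.115 atm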